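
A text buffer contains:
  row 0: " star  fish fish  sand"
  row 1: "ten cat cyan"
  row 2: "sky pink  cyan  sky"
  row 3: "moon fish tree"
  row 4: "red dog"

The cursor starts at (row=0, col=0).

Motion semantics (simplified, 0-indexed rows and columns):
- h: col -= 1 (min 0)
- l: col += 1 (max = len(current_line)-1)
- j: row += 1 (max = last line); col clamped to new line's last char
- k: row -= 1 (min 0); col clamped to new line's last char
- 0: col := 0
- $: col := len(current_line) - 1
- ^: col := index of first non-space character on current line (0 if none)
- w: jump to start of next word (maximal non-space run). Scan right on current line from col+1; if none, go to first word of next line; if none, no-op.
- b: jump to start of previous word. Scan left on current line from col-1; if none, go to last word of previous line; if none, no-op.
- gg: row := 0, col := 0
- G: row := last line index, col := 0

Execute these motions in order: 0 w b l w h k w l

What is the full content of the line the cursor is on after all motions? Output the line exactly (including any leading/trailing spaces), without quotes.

Answer:  star  fish fish  sand

Derivation:
After 1 (0): row=0 col=0 char='_'
After 2 (w): row=0 col=1 char='s'
After 3 (b): row=0 col=1 char='s'
After 4 (l): row=0 col=2 char='t'
After 5 (w): row=0 col=7 char='f'
After 6 (h): row=0 col=6 char='_'
After 7 (k): row=0 col=6 char='_'
After 8 (w): row=0 col=7 char='f'
After 9 (l): row=0 col=8 char='i'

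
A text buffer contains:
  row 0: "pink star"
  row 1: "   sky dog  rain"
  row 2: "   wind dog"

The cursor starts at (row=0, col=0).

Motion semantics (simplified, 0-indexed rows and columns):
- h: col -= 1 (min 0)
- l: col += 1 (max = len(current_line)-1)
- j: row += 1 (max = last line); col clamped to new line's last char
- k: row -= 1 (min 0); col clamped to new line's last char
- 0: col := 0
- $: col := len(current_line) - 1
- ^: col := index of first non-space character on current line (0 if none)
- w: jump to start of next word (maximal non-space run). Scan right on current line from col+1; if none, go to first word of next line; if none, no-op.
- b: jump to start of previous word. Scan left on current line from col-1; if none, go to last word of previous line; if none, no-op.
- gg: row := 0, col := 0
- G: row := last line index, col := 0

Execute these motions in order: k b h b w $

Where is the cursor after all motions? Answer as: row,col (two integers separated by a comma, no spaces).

After 1 (k): row=0 col=0 char='p'
After 2 (b): row=0 col=0 char='p'
After 3 (h): row=0 col=0 char='p'
After 4 (b): row=0 col=0 char='p'
After 5 (w): row=0 col=5 char='s'
After 6 ($): row=0 col=8 char='r'

Answer: 0,8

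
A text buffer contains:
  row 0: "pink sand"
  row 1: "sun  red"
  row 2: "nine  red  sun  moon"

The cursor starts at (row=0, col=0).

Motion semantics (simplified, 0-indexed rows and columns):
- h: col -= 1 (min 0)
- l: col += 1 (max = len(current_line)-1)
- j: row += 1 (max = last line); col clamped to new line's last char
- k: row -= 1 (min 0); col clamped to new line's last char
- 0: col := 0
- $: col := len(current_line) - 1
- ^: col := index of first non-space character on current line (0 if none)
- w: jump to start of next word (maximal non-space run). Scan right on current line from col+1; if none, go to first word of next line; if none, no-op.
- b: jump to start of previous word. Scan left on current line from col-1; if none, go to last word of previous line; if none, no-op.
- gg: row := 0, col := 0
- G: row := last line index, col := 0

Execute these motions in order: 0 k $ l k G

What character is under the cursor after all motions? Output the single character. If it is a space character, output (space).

Answer: n

Derivation:
After 1 (0): row=0 col=0 char='p'
After 2 (k): row=0 col=0 char='p'
After 3 ($): row=0 col=8 char='d'
After 4 (l): row=0 col=8 char='d'
After 5 (k): row=0 col=8 char='d'
After 6 (G): row=2 col=0 char='n'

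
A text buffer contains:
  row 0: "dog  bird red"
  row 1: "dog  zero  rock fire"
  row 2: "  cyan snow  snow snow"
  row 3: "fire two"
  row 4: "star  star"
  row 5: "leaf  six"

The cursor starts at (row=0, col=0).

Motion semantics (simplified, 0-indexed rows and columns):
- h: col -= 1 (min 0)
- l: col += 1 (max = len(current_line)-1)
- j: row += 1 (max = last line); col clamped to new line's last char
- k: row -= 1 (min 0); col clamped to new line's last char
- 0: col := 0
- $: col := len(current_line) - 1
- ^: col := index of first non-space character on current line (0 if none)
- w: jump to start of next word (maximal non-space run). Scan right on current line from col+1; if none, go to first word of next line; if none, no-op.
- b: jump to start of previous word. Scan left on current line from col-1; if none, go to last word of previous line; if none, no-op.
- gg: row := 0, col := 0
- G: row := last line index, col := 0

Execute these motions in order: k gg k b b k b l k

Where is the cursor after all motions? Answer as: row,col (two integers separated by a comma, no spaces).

Answer: 0,1

Derivation:
After 1 (k): row=0 col=0 char='d'
After 2 (gg): row=0 col=0 char='d'
After 3 (k): row=0 col=0 char='d'
After 4 (b): row=0 col=0 char='d'
After 5 (b): row=0 col=0 char='d'
After 6 (k): row=0 col=0 char='d'
After 7 (b): row=0 col=0 char='d'
After 8 (l): row=0 col=1 char='o'
After 9 (k): row=0 col=1 char='o'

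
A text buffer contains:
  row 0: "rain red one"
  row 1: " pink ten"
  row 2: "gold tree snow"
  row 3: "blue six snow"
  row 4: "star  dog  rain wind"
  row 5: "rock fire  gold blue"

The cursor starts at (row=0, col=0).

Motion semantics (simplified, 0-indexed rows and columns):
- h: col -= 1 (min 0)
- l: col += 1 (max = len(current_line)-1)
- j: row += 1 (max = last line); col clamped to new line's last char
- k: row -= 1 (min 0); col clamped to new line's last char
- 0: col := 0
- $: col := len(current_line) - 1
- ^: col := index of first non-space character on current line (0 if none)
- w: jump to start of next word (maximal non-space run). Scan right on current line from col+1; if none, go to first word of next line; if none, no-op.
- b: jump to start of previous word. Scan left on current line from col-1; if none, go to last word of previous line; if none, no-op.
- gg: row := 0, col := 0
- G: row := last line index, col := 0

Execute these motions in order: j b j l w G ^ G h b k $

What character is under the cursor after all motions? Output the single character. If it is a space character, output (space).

After 1 (j): row=1 col=0 char='_'
After 2 (b): row=0 col=9 char='o'
After 3 (j): row=1 col=8 char='n'
After 4 (l): row=1 col=8 char='n'
After 5 (w): row=2 col=0 char='g'
After 6 (G): row=5 col=0 char='r'
After 7 (^): row=5 col=0 char='r'
After 8 (G): row=5 col=0 char='r'
After 9 (h): row=5 col=0 char='r'
After 10 (b): row=4 col=16 char='w'
After 11 (k): row=3 col=12 char='w'
After 12 ($): row=3 col=12 char='w'

Answer: w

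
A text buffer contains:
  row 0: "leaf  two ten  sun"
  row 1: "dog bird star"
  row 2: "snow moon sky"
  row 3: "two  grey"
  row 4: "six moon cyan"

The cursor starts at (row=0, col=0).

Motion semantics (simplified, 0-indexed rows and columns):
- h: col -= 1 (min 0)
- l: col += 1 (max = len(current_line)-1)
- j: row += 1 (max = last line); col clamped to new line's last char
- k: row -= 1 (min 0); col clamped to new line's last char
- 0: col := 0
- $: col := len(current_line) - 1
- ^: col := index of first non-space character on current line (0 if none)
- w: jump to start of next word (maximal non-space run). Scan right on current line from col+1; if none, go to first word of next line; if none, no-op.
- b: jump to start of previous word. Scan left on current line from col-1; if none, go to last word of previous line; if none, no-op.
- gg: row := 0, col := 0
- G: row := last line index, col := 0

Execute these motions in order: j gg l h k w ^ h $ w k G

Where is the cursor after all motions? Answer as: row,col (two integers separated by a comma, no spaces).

Answer: 4,0

Derivation:
After 1 (j): row=1 col=0 char='d'
After 2 (gg): row=0 col=0 char='l'
After 3 (l): row=0 col=1 char='e'
After 4 (h): row=0 col=0 char='l'
After 5 (k): row=0 col=0 char='l'
After 6 (w): row=0 col=6 char='t'
After 7 (^): row=0 col=0 char='l'
After 8 (h): row=0 col=0 char='l'
After 9 ($): row=0 col=17 char='n'
After 10 (w): row=1 col=0 char='d'
After 11 (k): row=0 col=0 char='l'
After 12 (G): row=4 col=0 char='s'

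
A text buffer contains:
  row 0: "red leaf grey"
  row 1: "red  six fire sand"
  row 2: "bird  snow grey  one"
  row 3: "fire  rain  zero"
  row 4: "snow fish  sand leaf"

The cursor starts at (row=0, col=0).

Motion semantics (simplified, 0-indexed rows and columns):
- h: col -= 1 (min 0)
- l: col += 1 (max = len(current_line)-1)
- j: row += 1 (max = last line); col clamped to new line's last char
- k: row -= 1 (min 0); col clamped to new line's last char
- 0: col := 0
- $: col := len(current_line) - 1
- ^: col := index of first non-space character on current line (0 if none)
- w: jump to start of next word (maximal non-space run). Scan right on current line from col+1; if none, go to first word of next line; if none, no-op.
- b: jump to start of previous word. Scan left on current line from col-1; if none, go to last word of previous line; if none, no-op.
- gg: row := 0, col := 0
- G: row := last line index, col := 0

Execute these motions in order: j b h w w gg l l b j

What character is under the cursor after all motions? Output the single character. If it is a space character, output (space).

After 1 (j): row=1 col=0 char='r'
After 2 (b): row=0 col=9 char='g'
After 3 (h): row=0 col=8 char='_'
After 4 (w): row=0 col=9 char='g'
After 5 (w): row=1 col=0 char='r'
After 6 (gg): row=0 col=0 char='r'
After 7 (l): row=0 col=1 char='e'
After 8 (l): row=0 col=2 char='d'
After 9 (b): row=0 col=0 char='r'
After 10 (j): row=1 col=0 char='r'

Answer: r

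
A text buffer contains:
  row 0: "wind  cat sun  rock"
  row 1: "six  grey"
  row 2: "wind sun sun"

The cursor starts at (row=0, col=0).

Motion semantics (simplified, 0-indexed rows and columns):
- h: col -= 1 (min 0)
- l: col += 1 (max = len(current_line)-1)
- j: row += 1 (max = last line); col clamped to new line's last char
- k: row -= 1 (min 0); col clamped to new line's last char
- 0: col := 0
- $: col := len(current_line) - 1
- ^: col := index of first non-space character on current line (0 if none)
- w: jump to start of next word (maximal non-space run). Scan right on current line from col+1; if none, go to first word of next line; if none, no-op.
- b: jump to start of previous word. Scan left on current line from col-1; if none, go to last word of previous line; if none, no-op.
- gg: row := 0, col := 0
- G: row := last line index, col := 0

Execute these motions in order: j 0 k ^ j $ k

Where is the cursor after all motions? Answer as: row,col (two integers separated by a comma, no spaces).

After 1 (j): row=1 col=0 char='s'
After 2 (0): row=1 col=0 char='s'
After 3 (k): row=0 col=0 char='w'
After 4 (^): row=0 col=0 char='w'
After 5 (j): row=1 col=0 char='s'
After 6 ($): row=1 col=8 char='y'
After 7 (k): row=0 col=8 char='t'

Answer: 0,8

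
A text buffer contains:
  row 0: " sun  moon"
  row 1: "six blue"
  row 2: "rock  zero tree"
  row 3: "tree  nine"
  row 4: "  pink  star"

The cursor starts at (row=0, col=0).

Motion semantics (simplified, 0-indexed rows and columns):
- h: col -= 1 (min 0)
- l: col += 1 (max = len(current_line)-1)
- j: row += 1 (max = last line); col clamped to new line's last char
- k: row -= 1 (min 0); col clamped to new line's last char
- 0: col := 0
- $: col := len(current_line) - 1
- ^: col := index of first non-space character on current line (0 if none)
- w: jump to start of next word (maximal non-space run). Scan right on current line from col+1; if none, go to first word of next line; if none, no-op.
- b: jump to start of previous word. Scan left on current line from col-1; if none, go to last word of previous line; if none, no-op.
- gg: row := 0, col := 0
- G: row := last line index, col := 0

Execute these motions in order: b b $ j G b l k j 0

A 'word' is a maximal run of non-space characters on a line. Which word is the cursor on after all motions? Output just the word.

After 1 (b): row=0 col=0 char='_'
After 2 (b): row=0 col=0 char='_'
After 3 ($): row=0 col=9 char='n'
After 4 (j): row=1 col=7 char='e'
After 5 (G): row=4 col=0 char='_'
After 6 (b): row=3 col=6 char='n'
After 7 (l): row=3 col=7 char='i'
After 8 (k): row=2 col=7 char='e'
After 9 (j): row=3 col=7 char='i'
After 10 (0): row=3 col=0 char='t'

Answer: tree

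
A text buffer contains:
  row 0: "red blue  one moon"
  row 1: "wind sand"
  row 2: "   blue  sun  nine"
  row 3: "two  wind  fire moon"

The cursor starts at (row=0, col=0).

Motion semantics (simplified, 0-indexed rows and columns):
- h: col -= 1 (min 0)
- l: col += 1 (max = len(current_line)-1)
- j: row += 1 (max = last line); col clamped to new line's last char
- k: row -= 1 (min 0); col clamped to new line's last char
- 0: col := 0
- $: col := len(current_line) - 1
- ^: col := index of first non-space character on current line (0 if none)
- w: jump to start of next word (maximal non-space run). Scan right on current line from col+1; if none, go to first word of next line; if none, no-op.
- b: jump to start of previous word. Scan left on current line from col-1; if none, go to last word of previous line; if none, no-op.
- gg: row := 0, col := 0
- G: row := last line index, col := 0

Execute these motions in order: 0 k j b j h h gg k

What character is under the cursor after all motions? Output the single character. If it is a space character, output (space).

Answer: r

Derivation:
After 1 (0): row=0 col=0 char='r'
After 2 (k): row=0 col=0 char='r'
After 3 (j): row=1 col=0 char='w'
After 4 (b): row=0 col=14 char='m'
After 5 (j): row=1 col=8 char='d'
After 6 (h): row=1 col=7 char='n'
After 7 (h): row=1 col=6 char='a'
After 8 (gg): row=0 col=0 char='r'
After 9 (k): row=0 col=0 char='r'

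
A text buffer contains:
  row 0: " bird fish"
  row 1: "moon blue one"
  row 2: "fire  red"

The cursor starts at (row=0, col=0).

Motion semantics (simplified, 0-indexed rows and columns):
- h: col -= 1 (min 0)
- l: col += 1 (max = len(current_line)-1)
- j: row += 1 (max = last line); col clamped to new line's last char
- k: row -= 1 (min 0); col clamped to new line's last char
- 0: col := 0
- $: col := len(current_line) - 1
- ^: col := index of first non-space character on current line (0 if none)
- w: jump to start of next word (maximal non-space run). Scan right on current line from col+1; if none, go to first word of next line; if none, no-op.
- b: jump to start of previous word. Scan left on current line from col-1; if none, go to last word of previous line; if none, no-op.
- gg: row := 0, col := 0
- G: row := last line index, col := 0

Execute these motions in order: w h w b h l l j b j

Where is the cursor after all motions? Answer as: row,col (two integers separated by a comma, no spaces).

Answer: 2,0

Derivation:
After 1 (w): row=0 col=1 char='b'
After 2 (h): row=0 col=0 char='_'
After 3 (w): row=0 col=1 char='b'
After 4 (b): row=0 col=1 char='b'
After 5 (h): row=0 col=0 char='_'
After 6 (l): row=0 col=1 char='b'
After 7 (l): row=0 col=2 char='i'
After 8 (j): row=1 col=2 char='o'
After 9 (b): row=1 col=0 char='m'
After 10 (j): row=2 col=0 char='f'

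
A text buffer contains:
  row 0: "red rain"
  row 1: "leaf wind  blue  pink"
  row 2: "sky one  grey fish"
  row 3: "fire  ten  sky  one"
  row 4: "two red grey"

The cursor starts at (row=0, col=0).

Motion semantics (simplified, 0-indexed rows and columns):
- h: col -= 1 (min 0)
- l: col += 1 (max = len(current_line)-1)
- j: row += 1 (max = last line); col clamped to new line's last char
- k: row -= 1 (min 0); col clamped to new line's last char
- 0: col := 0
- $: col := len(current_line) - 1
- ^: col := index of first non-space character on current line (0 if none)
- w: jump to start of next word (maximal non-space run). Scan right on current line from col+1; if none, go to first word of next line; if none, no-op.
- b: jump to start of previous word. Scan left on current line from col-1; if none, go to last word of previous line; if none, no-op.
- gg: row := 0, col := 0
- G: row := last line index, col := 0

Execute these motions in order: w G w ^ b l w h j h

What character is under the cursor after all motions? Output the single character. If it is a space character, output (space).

Answer: t

Derivation:
After 1 (w): row=0 col=4 char='r'
After 2 (G): row=4 col=0 char='t'
After 3 (w): row=4 col=4 char='r'
After 4 (^): row=4 col=0 char='t'
After 5 (b): row=3 col=16 char='o'
After 6 (l): row=3 col=17 char='n'
After 7 (w): row=4 col=0 char='t'
After 8 (h): row=4 col=0 char='t'
After 9 (j): row=4 col=0 char='t'
After 10 (h): row=4 col=0 char='t'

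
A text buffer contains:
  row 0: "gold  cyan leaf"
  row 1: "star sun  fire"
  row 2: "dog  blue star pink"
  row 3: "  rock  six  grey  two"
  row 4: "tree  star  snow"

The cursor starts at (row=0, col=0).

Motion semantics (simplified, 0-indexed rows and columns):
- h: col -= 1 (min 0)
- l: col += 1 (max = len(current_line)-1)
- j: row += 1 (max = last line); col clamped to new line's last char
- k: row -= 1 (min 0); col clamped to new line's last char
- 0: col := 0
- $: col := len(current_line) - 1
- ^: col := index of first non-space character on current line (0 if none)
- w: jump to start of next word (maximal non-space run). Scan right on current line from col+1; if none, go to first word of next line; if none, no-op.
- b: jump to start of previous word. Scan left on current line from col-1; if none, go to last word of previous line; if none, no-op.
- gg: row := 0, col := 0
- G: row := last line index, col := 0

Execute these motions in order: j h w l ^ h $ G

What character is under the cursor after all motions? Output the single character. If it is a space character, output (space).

Answer: t

Derivation:
After 1 (j): row=1 col=0 char='s'
After 2 (h): row=1 col=0 char='s'
After 3 (w): row=1 col=5 char='s'
After 4 (l): row=1 col=6 char='u'
After 5 (^): row=1 col=0 char='s'
After 6 (h): row=1 col=0 char='s'
After 7 ($): row=1 col=13 char='e'
After 8 (G): row=4 col=0 char='t'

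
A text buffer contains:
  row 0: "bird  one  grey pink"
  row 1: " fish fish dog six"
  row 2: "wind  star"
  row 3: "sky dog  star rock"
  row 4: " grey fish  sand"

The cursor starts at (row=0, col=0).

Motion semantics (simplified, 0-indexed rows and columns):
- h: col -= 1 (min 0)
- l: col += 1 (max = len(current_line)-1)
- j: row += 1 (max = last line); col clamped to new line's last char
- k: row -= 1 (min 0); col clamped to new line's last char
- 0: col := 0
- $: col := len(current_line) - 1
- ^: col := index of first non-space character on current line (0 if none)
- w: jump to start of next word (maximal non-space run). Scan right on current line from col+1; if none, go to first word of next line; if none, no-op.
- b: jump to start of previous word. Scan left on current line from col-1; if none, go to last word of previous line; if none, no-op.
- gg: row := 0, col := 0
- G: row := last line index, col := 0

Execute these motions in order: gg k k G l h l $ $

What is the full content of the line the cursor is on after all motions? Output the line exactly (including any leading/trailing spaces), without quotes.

Answer:  grey fish  sand

Derivation:
After 1 (gg): row=0 col=0 char='b'
After 2 (k): row=0 col=0 char='b'
After 3 (k): row=0 col=0 char='b'
After 4 (G): row=4 col=0 char='_'
After 5 (l): row=4 col=1 char='g'
After 6 (h): row=4 col=0 char='_'
After 7 (l): row=4 col=1 char='g'
After 8 ($): row=4 col=15 char='d'
After 9 ($): row=4 col=15 char='d'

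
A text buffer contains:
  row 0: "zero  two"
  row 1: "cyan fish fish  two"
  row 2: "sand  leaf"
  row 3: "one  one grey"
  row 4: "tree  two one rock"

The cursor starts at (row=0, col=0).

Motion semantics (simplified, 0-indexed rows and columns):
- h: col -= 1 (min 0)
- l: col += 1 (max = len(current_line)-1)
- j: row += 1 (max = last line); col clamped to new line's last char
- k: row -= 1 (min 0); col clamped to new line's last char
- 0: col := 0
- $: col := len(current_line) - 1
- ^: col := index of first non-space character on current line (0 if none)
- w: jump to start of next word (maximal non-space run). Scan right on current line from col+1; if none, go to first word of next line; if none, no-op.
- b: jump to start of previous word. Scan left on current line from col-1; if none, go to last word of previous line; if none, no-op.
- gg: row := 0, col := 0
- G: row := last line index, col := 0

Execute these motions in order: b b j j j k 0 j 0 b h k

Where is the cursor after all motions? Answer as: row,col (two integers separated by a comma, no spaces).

Answer: 1,5

Derivation:
After 1 (b): row=0 col=0 char='z'
After 2 (b): row=0 col=0 char='z'
After 3 (j): row=1 col=0 char='c'
After 4 (j): row=2 col=0 char='s'
After 5 (j): row=3 col=0 char='o'
After 6 (k): row=2 col=0 char='s'
After 7 (0): row=2 col=0 char='s'
After 8 (j): row=3 col=0 char='o'
After 9 (0): row=3 col=0 char='o'
After 10 (b): row=2 col=6 char='l'
After 11 (h): row=2 col=5 char='_'
After 12 (k): row=1 col=5 char='f'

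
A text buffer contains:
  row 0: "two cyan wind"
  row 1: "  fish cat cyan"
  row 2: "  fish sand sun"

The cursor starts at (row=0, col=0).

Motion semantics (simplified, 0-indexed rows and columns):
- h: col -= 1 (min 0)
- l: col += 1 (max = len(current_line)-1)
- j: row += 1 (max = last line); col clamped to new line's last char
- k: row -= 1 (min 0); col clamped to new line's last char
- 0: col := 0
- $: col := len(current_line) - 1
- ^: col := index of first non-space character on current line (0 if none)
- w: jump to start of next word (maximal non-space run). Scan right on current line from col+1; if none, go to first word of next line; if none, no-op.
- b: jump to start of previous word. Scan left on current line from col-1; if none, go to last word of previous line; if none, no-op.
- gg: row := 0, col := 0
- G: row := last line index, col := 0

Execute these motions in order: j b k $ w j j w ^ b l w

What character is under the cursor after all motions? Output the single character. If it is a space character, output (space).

After 1 (j): row=1 col=0 char='_'
After 2 (b): row=0 col=9 char='w'
After 3 (k): row=0 col=9 char='w'
After 4 ($): row=0 col=12 char='d'
After 5 (w): row=1 col=2 char='f'
After 6 (j): row=2 col=2 char='f'
After 7 (j): row=2 col=2 char='f'
After 8 (w): row=2 col=7 char='s'
After 9 (^): row=2 col=2 char='f'
After 10 (b): row=1 col=11 char='c'
After 11 (l): row=1 col=12 char='y'
After 12 (w): row=2 col=2 char='f'

Answer: f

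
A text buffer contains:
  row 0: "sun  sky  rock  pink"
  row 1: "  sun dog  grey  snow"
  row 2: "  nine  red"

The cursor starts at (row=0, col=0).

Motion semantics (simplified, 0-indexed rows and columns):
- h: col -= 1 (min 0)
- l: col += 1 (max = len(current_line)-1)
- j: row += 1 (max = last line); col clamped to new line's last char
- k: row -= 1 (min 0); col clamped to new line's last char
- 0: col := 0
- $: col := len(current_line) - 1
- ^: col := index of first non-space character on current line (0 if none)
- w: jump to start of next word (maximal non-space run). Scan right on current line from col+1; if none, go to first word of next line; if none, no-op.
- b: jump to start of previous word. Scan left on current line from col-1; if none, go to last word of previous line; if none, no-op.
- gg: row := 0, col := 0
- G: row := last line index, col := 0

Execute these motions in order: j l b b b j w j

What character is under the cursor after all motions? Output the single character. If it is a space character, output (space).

After 1 (j): row=1 col=0 char='_'
After 2 (l): row=1 col=1 char='_'
After 3 (b): row=0 col=16 char='p'
After 4 (b): row=0 col=10 char='r'
After 5 (b): row=0 col=5 char='s'
After 6 (j): row=1 col=5 char='_'
After 7 (w): row=1 col=6 char='d'
After 8 (j): row=2 col=6 char='_'

Answer: (space)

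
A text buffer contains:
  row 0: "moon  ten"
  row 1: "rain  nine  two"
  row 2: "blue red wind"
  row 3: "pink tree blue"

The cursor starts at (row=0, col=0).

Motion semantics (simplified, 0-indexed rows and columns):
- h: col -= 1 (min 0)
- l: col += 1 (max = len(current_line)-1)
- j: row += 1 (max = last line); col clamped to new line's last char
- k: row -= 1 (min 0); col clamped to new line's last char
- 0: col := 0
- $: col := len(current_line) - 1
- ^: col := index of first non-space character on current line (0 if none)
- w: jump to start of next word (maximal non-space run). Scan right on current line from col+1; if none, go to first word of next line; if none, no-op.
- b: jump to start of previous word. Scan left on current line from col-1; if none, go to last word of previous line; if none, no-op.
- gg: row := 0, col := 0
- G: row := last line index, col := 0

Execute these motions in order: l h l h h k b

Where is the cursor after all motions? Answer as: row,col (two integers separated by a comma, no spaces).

After 1 (l): row=0 col=1 char='o'
After 2 (h): row=0 col=0 char='m'
After 3 (l): row=0 col=1 char='o'
After 4 (h): row=0 col=0 char='m'
After 5 (h): row=0 col=0 char='m'
After 6 (k): row=0 col=0 char='m'
After 7 (b): row=0 col=0 char='m'

Answer: 0,0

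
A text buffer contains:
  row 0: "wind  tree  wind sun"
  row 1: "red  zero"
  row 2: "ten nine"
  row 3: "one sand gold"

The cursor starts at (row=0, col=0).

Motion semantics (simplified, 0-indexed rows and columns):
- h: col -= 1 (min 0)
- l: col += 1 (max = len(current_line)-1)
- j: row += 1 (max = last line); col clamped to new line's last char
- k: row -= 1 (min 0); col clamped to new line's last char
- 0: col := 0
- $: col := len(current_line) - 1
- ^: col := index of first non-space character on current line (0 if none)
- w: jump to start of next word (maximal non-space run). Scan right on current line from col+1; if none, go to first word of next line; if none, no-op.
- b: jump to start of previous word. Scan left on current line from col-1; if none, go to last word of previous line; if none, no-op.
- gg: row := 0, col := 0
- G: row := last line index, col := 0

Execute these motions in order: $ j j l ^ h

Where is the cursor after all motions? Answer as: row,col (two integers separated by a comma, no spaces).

Answer: 2,0

Derivation:
After 1 ($): row=0 col=19 char='n'
After 2 (j): row=1 col=8 char='o'
After 3 (j): row=2 col=7 char='e'
After 4 (l): row=2 col=7 char='e'
After 5 (^): row=2 col=0 char='t'
After 6 (h): row=2 col=0 char='t'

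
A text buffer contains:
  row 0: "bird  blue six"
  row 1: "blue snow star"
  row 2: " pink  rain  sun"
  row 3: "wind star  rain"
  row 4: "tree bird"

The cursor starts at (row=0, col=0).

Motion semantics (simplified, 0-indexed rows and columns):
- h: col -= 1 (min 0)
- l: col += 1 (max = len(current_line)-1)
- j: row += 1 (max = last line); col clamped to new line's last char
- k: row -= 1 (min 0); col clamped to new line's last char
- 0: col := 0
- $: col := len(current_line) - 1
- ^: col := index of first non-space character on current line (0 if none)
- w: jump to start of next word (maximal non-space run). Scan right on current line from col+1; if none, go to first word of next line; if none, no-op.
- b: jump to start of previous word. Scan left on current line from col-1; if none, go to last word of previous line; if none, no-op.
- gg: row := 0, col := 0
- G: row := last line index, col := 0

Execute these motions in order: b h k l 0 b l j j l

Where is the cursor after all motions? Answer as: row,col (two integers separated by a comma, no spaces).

After 1 (b): row=0 col=0 char='b'
After 2 (h): row=0 col=0 char='b'
After 3 (k): row=0 col=0 char='b'
After 4 (l): row=0 col=1 char='i'
After 5 (0): row=0 col=0 char='b'
After 6 (b): row=0 col=0 char='b'
After 7 (l): row=0 col=1 char='i'
After 8 (j): row=1 col=1 char='l'
After 9 (j): row=2 col=1 char='p'
After 10 (l): row=2 col=2 char='i'

Answer: 2,2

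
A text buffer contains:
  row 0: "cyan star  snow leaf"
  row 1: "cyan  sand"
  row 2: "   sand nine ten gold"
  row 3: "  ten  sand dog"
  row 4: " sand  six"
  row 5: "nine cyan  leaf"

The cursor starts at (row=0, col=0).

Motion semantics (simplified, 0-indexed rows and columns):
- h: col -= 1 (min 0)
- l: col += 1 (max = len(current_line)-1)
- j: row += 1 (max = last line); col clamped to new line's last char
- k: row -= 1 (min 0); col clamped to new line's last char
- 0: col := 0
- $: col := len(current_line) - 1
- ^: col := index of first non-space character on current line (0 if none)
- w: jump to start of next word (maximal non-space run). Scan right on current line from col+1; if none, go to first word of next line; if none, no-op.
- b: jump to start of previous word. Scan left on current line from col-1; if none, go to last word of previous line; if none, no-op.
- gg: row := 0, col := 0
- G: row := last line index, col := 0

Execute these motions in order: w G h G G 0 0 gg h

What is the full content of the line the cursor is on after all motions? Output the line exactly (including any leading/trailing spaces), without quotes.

After 1 (w): row=0 col=5 char='s'
After 2 (G): row=5 col=0 char='n'
After 3 (h): row=5 col=0 char='n'
After 4 (G): row=5 col=0 char='n'
After 5 (G): row=5 col=0 char='n'
After 6 (0): row=5 col=0 char='n'
After 7 (0): row=5 col=0 char='n'
After 8 (gg): row=0 col=0 char='c'
After 9 (h): row=0 col=0 char='c'

Answer: cyan star  snow leaf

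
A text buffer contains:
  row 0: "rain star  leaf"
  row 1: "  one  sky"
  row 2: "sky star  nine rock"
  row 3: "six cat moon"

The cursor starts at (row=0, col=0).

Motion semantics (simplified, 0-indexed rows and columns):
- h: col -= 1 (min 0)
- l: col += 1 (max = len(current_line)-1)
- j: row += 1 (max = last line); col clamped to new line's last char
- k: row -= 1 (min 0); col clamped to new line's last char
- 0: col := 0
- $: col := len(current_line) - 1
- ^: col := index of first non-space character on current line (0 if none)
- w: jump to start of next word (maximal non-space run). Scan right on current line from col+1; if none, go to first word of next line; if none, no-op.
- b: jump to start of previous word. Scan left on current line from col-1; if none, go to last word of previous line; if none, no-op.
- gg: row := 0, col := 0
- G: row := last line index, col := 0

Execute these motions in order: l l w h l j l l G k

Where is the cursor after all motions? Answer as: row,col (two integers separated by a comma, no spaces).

Answer: 2,0

Derivation:
After 1 (l): row=0 col=1 char='a'
After 2 (l): row=0 col=2 char='i'
After 3 (w): row=0 col=5 char='s'
After 4 (h): row=0 col=4 char='_'
After 5 (l): row=0 col=5 char='s'
After 6 (j): row=1 col=5 char='_'
After 7 (l): row=1 col=6 char='_'
After 8 (l): row=1 col=7 char='s'
After 9 (G): row=3 col=0 char='s'
After 10 (k): row=2 col=0 char='s'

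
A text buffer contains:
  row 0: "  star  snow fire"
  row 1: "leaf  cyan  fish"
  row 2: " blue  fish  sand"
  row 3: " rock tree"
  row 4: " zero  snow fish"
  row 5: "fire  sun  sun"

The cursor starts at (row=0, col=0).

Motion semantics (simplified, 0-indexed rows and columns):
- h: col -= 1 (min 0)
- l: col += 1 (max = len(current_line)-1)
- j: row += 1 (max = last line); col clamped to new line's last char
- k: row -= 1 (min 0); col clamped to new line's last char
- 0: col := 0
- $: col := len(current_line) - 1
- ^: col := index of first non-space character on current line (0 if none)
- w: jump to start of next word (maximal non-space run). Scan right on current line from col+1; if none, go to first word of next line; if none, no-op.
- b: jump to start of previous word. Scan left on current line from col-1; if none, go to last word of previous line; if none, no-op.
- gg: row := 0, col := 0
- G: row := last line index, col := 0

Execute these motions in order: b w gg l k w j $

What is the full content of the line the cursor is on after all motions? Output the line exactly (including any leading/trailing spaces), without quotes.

After 1 (b): row=0 col=0 char='_'
After 2 (w): row=0 col=2 char='s'
After 3 (gg): row=0 col=0 char='_'
After 4 (l): row=0 col=1 char='_'
After 5 (k): row=0 col=1 char='_'
After 6 (w): row=0 col=2 char='s'
After 7 (j): row=1 col=2 char='a'
After 8 ($): row=1 col=15 char='h'

Answer: leaf  cyan  fish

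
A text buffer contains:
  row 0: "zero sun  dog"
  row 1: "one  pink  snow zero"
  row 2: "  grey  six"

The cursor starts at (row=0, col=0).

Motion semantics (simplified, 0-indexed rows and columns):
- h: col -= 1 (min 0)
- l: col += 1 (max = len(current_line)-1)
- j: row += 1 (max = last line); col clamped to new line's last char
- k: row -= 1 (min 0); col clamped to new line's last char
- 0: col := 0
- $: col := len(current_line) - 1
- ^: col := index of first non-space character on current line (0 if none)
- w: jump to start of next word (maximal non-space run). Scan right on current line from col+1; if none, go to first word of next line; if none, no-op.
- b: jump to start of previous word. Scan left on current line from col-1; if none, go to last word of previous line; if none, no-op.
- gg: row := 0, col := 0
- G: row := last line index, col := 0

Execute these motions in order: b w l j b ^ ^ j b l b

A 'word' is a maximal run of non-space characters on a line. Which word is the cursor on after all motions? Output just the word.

Answer: zero

Derivation:
After 1 (b): row=0 col=0 char='z'
After 2 (w): row=0 col=5 char='s'
After 3 (l): row=0 col=6 char='u'
After 4 (j): row=1 col=6 char='i'
After 5 (b): row=1 col=5 char='p'
After 6 (^): row=1 col=0 char='o'
After 7 (^): row=1 col=0 char='o'
After 8 (j): row=2 col=0 char='_'
After 9 (b): row=1 col=16 char='z'
After 10 (l): row=1 col=17 char='e'
After 11 (b): row=1 col=16 char='z'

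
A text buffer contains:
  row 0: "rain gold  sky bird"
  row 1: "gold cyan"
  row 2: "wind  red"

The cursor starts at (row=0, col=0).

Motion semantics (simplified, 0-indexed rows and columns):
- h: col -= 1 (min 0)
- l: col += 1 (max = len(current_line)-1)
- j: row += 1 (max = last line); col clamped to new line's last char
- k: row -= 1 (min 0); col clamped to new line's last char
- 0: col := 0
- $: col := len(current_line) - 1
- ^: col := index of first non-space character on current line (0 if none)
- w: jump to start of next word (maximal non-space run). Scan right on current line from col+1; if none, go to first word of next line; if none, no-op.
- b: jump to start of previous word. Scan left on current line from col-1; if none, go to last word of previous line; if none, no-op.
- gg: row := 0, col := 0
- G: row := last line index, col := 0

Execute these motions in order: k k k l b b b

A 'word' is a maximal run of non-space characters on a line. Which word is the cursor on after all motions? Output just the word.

Answer: rain

Derivation:
After 1 (k): row=0 col=0 char='r'
After 2 (k): row=0 col=0 char='r'
After 3 (k): row=0 col=0 char='r'
After 4 (l): row=0 col=1 char='a'
After 5 (b): row=0 col=0 char='r'
After 6 (b): row=0 col=0 char='r'
After 7 (b): row=0 col=0 char='r'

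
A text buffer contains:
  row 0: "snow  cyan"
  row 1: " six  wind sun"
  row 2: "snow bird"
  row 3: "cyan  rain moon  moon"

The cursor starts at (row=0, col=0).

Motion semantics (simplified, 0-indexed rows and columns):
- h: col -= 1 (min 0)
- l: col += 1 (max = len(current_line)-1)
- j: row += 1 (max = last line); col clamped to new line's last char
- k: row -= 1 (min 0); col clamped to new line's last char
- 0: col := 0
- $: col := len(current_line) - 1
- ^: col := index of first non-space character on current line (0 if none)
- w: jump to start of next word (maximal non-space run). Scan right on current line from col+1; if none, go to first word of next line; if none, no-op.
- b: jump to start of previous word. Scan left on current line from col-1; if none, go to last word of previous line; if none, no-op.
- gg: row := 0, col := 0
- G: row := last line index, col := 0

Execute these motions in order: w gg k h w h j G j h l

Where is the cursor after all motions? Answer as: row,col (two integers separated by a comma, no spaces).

Answer: 3,1

Derivation:
After 1 (w): row=0 col=6 char='c'
After 2 (gg): row=0 col=0 char='s'
After 3 (k): row=0 col=0 char='s'
After 4 (h): row=0 col=0 char='s'
After 5 (w): row=0 col=6 char='c'
After 6 (h): row=0 col=5 char='_'
After 7 (j): row=1 col=5 char='_'
After 8 (G): row=3 col=0 char='c'
After 9 (j): row=3 col=0 char='c'
After 10 (h): row=3 col=0 char='c'
After 11 (l): row=3 col=1 char='y'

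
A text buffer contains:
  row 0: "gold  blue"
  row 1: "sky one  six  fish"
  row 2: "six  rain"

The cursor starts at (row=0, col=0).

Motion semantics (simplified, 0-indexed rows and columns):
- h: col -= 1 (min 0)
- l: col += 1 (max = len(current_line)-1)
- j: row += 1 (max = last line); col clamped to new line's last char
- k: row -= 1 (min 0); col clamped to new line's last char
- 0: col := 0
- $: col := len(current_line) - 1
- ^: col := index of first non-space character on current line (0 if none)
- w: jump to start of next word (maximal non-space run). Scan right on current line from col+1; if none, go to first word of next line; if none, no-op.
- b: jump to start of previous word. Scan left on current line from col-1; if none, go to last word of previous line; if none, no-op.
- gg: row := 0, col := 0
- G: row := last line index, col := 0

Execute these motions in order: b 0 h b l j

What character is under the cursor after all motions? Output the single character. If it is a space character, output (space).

After 1 (b): row=0 col=0 char='g'
After 2 (0): row=0 col=0 char='g'
After 3 (h): row=0 col=0 char='g'
After 4 (b): row=0 col=0 char='g'
After 5 (l): row=0 col=1 char='o'
After 6 (j): row=1 col=1 char='k'

Answer: k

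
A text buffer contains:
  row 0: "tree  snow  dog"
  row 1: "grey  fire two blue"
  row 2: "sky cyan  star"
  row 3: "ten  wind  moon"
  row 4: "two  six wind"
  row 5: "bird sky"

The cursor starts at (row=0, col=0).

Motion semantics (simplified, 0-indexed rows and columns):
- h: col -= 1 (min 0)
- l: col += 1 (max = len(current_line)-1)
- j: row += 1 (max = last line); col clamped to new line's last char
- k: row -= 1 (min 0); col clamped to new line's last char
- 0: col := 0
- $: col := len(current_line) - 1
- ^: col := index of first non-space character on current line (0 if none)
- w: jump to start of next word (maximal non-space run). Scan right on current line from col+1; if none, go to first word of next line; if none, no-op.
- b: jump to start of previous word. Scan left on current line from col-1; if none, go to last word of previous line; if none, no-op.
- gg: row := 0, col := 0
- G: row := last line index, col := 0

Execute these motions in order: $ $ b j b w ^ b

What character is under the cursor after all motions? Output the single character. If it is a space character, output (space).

Answer: d

Derivation:
After 1 ($): row=0 col=14 char='g'
After 2 ($): row=0 col=14 char='g'
After 3 (b): row=0 col=12 char='d'
After 4 (j): row=1 col=12 char='w'
After 5 (b): row=1 col=11 char='t'
After 6 (w): row=1 col=15 char='b'
After 7 (^): row=1 col=0 char='g'
After 8 (b): row=0 col=12 char='d'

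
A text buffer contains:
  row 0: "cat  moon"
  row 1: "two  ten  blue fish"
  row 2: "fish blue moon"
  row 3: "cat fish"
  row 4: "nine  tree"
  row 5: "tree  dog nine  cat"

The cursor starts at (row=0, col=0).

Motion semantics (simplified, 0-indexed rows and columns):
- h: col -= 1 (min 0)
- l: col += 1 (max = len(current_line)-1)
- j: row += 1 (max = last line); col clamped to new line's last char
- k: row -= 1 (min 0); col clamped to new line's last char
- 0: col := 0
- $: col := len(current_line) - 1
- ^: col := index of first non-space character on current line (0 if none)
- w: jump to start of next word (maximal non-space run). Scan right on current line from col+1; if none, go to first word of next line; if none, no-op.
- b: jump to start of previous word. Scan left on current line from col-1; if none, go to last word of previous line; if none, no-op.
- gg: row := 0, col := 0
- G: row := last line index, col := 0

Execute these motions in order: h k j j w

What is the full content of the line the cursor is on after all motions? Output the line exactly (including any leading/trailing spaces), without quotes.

After 1 (h): row=0 col=0 char='c'
After 2 (k): row=0 col=0 char='c'
After 3 (j): row=1 col=0 char='t'
After 4 (j): row=2 col=0 char='f'
After 5 (w): row=2 col=5 char='b'

Answer: fish blue moon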